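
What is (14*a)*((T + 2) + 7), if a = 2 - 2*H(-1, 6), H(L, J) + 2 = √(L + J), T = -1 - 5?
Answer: 252 - 84*√5 ≈ 64.170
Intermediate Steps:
T = -6
H(L, J) = -2 + √(J + L) (H(L, J) = -2 + √(L + J) = -2 + √(J + L))
a = 6 - 2*√5 (a = 2 - 2*(-2 + √(6 - 1)) = 2 - 2*(-2 + √5) = 2 + (4 - 2*√5) = 6 - 2*√5 ≈ 1.5279)
(14*a)*((T + 2) + 7) = (14*(6 - 2*√5))*((-6 + 2) + 7) = (84 - 28*√5)*(-4 + 7) = (84 - 28*√5)*3 = 252 - 84*√5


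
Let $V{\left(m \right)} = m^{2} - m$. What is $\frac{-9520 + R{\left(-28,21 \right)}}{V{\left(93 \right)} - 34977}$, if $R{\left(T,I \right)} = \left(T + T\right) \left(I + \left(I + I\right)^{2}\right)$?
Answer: $\frac{109480}{26421} \approx 4.1437$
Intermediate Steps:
$R{\left(T,I \right)} = 2 T \left(I + 4 I^{2}\right)$ ($R{\left(T,I \right)} = 2 T \left(I + \left(2 I\right)^{2}\right) = 2 T \left(I + 4 I^{2}\right)$)
$\frac{-9520 + R{\left(-28,21 \right)}}{V{\left(93 \right)} - 34977} = \frac{-9520 + 2 \cdot 21 \left(-28\right) \left(1 + 4 \cdot 21\right)}{93 \left(-1 + 93\right) - 34977} = \frac{-9520 + 2 \cdot 21 \left(-28\right) \left(1 + 84\right)}{93 \cdot 92 - 34977} = \frac{-9520 + 2 \cdot 21 \left(-28\right) 85}{8556 - 34977} = \frac{-9520 - 99960}{-26421} = \left(-109480\right) \left(- \frac{1}{26421}\right) = \frac{109480}{26421}$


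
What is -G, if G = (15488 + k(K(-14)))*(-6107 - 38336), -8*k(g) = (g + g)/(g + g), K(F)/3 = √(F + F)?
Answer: 5506621029/8 ≈ 6.8833e+8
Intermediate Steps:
K(F) = 3*√2*√F (K(F) = 3*√(F + F) = 3*√(2*F) = 3*(√2*√F) = 3*√2*√F)
k(g) = -⅛ (k(g) = -(g + g)/(8*(g + g)) = -2*g/(8*(2*g)) = -2*g*1/(2*g)/8 = -⅛*1 = -⅛)
G = -5506621029/8 (G = (15488 - ⅛)*(-6107 - 38336) = (123903/8)*(-44443) = -5506621029/8 ≈ -6.8833e+8)
-G = -1*(-5506621029/8) = 5506621029/8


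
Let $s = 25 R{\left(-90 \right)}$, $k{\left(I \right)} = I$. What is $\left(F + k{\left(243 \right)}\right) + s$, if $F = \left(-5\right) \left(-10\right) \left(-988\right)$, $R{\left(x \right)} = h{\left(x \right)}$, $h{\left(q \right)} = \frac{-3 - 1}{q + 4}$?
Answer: $- \frac{2113701}{43} \approx -49156.0$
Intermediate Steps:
$h{\left(q \right)} = - \frac{4}{4 + q}$
$R{\left(x \right)} = - \frac{4}{4 + x}$
$F = -49400$ ($F = 50 \left(-988\right) = -49400$)
$s = \frac{50}{43}$ ($s = 25 \left(- \frac{4}{4 - 90}\right) = 25 \left(- \frac{4}{-86}\right) = 25 \left(\left(-4\right) \left(- \frac{1}{86}\right)\right) = 25 \cdot \frac{2}{43} = \frac{50}{43} \approx 1.1628$)
$\left(F + k{\left(243 \right)}\right) + s = \left(-49400 + 243\right) + \frac{50}{43} = -49157 + \frac{50}{43} = - \frac{2113701}{43}$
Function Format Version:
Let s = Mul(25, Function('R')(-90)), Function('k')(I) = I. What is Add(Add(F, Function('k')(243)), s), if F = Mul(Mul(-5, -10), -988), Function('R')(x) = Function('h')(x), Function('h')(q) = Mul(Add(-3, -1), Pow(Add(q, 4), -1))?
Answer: Rational(-2113701, 43) ≈ -49156.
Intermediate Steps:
Function('h')(q) = Mul(-4, Pow(Add(4, q), -1))
Function('R')(x) = Mul(-4, Pow(Add(4, x), -1))
F = -49400 (F = Mul(50, -988) = -49400)
s = Rational(50, 43) (s = Mul(25, Mul(-4, Pow(Add(4, -90), -1))) = Mul(25, Mul(-4, Pow(-86, -1))) = Mul(25, Mul(-4, Rational(-1, 86))) = Mul(25, Rational(2, 43)) = Rational(50, 43) ≈ 1.1628)
Add(Add(F, Function('k')(243)), s) = Add(Add(-49400, 243), Rational(50, 43)) = Add(-49157, Rational(50, 43)) = Rational(-2113701, 43)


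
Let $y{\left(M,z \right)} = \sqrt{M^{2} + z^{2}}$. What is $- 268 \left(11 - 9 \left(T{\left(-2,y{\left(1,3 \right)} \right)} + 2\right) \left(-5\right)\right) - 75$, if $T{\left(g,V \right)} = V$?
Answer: $-27143 - 12060 \sqrt{10} \approx -65280.0$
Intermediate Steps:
$- 268 \left(11 - 9 \left(T{\left(-2,y{\left(1,3 \right)} \right)} + 2\right) \left(-5\right)\right) - 75 = - 268 \left(11 - 9 \left(\sqrt{1^{2} + 3^{2}} + 2\right) \left(-5\right)\right) - 75 = - 268 \left(11 - 9 \left(\sqrt{1 + 9} + 2\right) \left(-5\right)\right) - 75 = - 268 \left(11 - 9 \left(\sqrt{10} + 2\right) \left(-5\right)\right) - 75 = - 268 \left(11 - 9 \left(2 + \sqrt{10}\right) \left(-5\right)\right) - 75 = - 268 \left(11 - 9 \left(-10 - 5 \sqrt{10}\right)\right) - 75 = - 268 \left(11 + \left(90 + 45 \sqrt{10}\right)\right) - 75 = - 268 \left(101 + 45 \sqrt{10}\right) - 75 = \left(-27068 - 12060 \sqrt{10}\right) - 75 = -27143 - 12060 \sqrt{10}$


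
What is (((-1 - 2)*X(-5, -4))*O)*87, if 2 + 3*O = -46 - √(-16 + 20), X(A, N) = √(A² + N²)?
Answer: 4350*√41 ≈ 27854.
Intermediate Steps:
O = -50/3 (O = -⅔ + (-46 - √(-16 + 20))/3 = -⅔ + (-46 - √4)/3 = -⅔ + (-46 - 1*2)/3 = -⅔ + (-46 - 2)/3 = -⅔ + (⅓)*(-48) = -⅔ - 16 = -50/3 ≈ -16.667)
(((-1 - 2)*X(-5, -4))*O)*87 = (((-1 - 2)*√((-5)² + (-4)²))*(-50/3))*87 = (-3*√(25 + 16)*(-50/3))*87 = (-3*√41*(-50/3))*87 = (50*√41)*87 = 4350*√41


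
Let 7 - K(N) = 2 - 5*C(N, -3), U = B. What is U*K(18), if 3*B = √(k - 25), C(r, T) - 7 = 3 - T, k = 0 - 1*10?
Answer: 70*I*√35/3 ≈ 138.04*I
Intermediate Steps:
k = -10 (k = 0 - 10 = -10)
C(r, T) = 10 - T (C(r, T) = 7 + (3 - T) = 10 - T)
B = I*√35/3 (B = √(-10 - 25)/3 = √(-35)/3 = (I*√35)/3 = I*√35/3 ≈ 1.972*I)
U = I*√35/3 ≈ 1.972*I
K(N) = 70 (K(N) = 7 - (2 - 5*(10 - 1*(-3))) = 7 - (2 - 5*(10 + 3)) = 7 - (2 - 5*13) = 7 - (2 - 65) = 7 - 1*(-63) = 7 + 63 = 70)
U*K(18) = (I*√35/3)*70 = 70*I*√35/3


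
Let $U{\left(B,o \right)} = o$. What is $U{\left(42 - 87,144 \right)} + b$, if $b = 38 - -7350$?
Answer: $7532$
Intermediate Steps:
$b = 7388$ ($b = 38 + 7350 = 7388$)
$U{\left(42 - 87,144 \right)} + b = 144 + 7388 = 7532$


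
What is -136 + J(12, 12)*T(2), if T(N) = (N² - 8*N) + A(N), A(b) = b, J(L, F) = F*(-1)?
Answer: -16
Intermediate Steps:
J(L, F) = -F
T(N) = N² - 7*N (T(N) = (N² - 8*N) + N = N² - 7*N)
-136 + J(12, 12)*T(2) = -136 + (-1*12)*(2*(-7 + 2)) = -136 - 24*(-5) = -136 - 12*(-10) = -136 + 120 = -16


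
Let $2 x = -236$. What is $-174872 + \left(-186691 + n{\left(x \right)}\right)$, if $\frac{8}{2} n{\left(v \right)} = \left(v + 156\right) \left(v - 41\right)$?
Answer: $- \frac{726147}{2} \approx -3.6307 \cdot 10^{5}$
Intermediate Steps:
$x = -118$ ($x = \frac{1}{2} \left(-236\right) = -118$)
$n{\left(v \right)} = \frac{\left(-41 + v\right) \left(156 + v\right)}{4}$ ($n{\left(v \right)} = \frac{\left(v + 156\right) \left(v - 41\right)}{4} = \frac{\left(156 + v\right) \left(-41 + v\right)}{4} = \frac{\left(-41 + v\right) \left(156 + v\right)}{4}$)
$-174872 + \left(-186691 + n{\left(x \right)}\right) = -174872 + \left(-186691 + \left(-1599 + \frac{\left(-118\right)^{2}}{4} + \frac{115}{4} \left(-118\right)\right)\right) = -174872 - \frac{376403}{2} = - \frac{726147}{2}$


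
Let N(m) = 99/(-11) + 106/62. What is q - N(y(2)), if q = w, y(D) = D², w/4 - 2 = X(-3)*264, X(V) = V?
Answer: -97734/31 ≈ -3152.7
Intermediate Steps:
w = -3160 (w = 8 + 4*(-3*264) = 8 + 4*(-792) = 8 - 3168 = -3160)
q = -3160
N(m) = -226/31 (N(m) = 99*(-1/11) + 106*(1/62) = -9 + 53/31 = -226/31)
q - N(y(2)) = -3160 - 1*(-226/31) = -3160 + 226/31 = -97734/31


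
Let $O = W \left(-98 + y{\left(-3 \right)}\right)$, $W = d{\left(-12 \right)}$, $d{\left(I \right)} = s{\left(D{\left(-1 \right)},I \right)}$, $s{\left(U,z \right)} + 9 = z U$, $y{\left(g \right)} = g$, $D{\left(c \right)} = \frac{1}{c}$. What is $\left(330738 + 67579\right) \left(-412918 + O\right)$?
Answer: $-164592949057$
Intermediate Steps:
$s{\left(U,z \right)} = -9 + U z$ ($s{\left(U,z \right)} = -9 + z U = -9 + U z$)
$d{\left(I \right)} = -9 - I$ ($d{\left(I \right)} = -9 + \frac{I}{-1} = -9 - I$)
$W = 3$ ($W = -9 - -12 = -9 + 12 = 3$)
$O = -303$ ($O = 3 \left(-98 - 3\right) = 3 \left(-101\right) = -303$)
$\left(330738 + 67579\right) \left(-412918 + O\right) = \left(330738 + 67579\right) \left(-412918 - 303\right) = 398317 \left(-413221\right) = -164592949057$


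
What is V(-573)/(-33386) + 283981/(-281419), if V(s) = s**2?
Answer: -101879008517/9395454734 ≈ -10.843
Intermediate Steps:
V(-573)/(-33386) + 283981/(-281419) = (-573)**2/(-33386) + 283981/(-281419) = 328329*(-1/33386) + 283981*(-1/281419) = -328329/33386 - 283981/281419 = -101879008517/9395454734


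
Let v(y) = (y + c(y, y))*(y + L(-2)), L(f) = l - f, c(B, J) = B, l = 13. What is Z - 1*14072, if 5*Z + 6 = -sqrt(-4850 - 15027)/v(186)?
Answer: -70366/5 - I*sqrt(19877)/373860 ≈ -14073.0 - 0.00037711*I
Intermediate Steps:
L(f) = 13 - f
v(y) = 2*y*(15 + y) (v(y) = (y + y)*(y + (13 - 1*(-2))) = (2*y)*(y + (13 + 2)) = (2*y)*(y + 15) = (2*y)*(15 + y) = 2*y*(15 + y))
Z = -6/5 - I*sqrt(19877)/373860 (Z = -6/5 + (-sqrt(-4850 - 15027)/(2*186*(15 + 186)))/5 = -6/5 + (-sqrt(-19877)/(2*186*201))/5 = -6/5 + (-I*sqrt(19877)/74772)/5 = -6/5 - I*sqrt(19877)/373860 ≈ -1.2 - 0.00037711*I)
Z - 1*14072 = (-6/5 - I*sqrt(19877)/373860) - 1*14072 = (-6/5 - I*sqrt(19877)/373860) - 14072 = -70366/5 - I*sqrt(19877)/373860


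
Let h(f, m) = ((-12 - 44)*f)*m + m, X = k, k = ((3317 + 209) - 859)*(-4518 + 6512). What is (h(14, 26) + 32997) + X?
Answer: 5330637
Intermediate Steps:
k = 5317998 (k = (3526 - 859)*1994 = 2667*1994 = 5317998)
X = 5317998
h(f, m) = m - 56*f*m (h(f, m) = (-56*f)*m + m = -56*f*m + m = m - 56*f*m)
(h(14, 26) + 32997) + X = (26*(1 - 56*14) + 32997) + 5317998 = (26*(1 - 784) + 32997) + 5317998 = (26*(-783) + 32997) + 5317998 = (-20358 + 32997) + 5317998 = 12639 + 5317998 = 5330637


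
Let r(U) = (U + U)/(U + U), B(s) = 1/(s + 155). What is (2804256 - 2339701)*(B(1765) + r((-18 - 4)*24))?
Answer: 178482031/384 ≈ 4.6480e+5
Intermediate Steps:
B(s) = 1/(155 + s)
r(U) = 1 (r(U) = (2*U)/((2*U)) = (2*U)*(1/(2*U)) = 1)
(2804256 - 2339701)*(B(1765) + r((-18 - 4)*24)) = (2804256 - 2339701)*(1/(155 + 1765) + 1) = 464555*(1/1920 + 1) = 464555*(1921/1920) = 178482031/384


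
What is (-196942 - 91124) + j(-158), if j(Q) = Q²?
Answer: -263102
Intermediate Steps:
(-196942 - 91124) + j(-158) = (-196942 - 91124) + (-158)² = -288066 + 24964 = -263102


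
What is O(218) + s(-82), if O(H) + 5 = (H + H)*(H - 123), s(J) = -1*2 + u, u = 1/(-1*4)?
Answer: 165651/4 ≈ 41413.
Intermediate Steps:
u = -1/4 (u = 1/(-4) = -1/4 ≈ -0.25000)
s(J) = -9/4 (s(J) = -1*2 - 1/4 = -2 - 1/4 = -9/4)
O(H) = -5 + 2*H*(-123 + H) (O(H) = -5 + (H + H)*(H - 123) = -5 + (2*H)*(-123 + H) = -5 + 2*H*(-123 + H))
O(218) + s(-82) = (-5 - 246*218 + 2*218**2) - 9/4 = (-5 - 53628 + 2*47524) - 9/4 = (-5 - 53628 + 95048) - 9/4 = 41415 - 9/4 = 165651/4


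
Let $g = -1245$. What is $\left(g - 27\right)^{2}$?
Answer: $1617984$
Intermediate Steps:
$\left(g - 27\right)^{2} = \left(-1245 - 27\right)^{2} = \left(-1272\right)^{2} = 1617984$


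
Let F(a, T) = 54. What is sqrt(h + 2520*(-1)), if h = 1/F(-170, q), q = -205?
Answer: I*sqrt(816474)/18 ≈ 50.199*I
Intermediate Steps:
h = 1/54 ≈ 0.018519
sqrt(h + 2520*(-1)) = sqrt(1/54 + 2520*(-1)) = sqrt(1/54 - 2520) = sqrt(-136079/54) = I*sqrt(816474)/18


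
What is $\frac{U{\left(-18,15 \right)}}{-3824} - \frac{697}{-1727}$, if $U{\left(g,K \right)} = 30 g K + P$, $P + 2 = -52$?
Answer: $\frac{8373643}{3302024} \approx 2.5359$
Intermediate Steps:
$P = -54$ ($P = -2 - 52 = -54$)
$U{\left(g,K \right)} = -54 + 30 K g$ ($U{\left(g,K \right)} = 30 g K - 54 = 30 K g - 54 = -54 + 30 K g$)
$\frac{U{\left(-18,15 \right)}}{-3824} - \frac{697}{-1727} = \frac{-54 + 30 \cdot 15 \left(-18\right)}{-3824} - \frac{697}{-1727} = \left(-54 - 8100\right) \left(- \frac{1}{3824}\right) - - \frac{697}{1727} = \left(-8154\right) \left(- \frac{1}{3824}\right) + \frac{697}{1727} = \frac{4077}{1912} + \frac{697}{1727} = \frac{8373643}{3302024}$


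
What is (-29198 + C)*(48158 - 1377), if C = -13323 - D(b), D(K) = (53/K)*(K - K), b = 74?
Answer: -1989174901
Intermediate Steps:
D(K) = 0 (D(K) = (53/K)*0 = 0)
C = -13323 (C = -13323 - 1*0 = -13323 + 0 = -13323)
(-29198 + C)*(48158 - 1377) = (-29198 - 13323)*(48158 - 1377) = -42521*46781 = -1989174901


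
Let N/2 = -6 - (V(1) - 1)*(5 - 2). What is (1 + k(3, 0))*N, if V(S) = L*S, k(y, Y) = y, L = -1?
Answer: 0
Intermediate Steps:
V(S) = -S
N = 0 (N = 2*(-6 - (-1*1 - 1)*(5 - 2)) = 2*(-6 - (-1 - 1)*3) = 2*(-6 - (-2)*3) = 2*(-6 - 1*(-6)) = 2*(-6 + 6) = 2*0 = 0)
(1 + k(3, 0))*N = (1 + 3)*0 = 4*0 = 0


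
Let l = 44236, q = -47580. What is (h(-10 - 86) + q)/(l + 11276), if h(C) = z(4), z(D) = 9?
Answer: -15857/18504 ≈ -0.85695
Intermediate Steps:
h(C) = 9
(h(-10 - 86) + q)/(l + 11276) = (9 - 47580)/(44236 + 11276) = -47571/55512 = -47571*1/55512 = -15857/18504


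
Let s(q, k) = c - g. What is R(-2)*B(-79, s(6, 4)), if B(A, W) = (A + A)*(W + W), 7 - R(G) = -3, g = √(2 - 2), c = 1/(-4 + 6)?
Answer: -1580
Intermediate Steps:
c = ½ (c = 1/2 = ½ ≈ 0.50000)
g = 0 (g = √0 = 0)
R(G) = 10 (R(G) = 7 - 1*(-3) = 7 + 3 = 10)
s(q, k) = ½ (s(q, k) = ½ - 1*0 = ½ + 0 = ½)
B(A, W) = 4*A*W (B(A, W) = (2*A)*(2*W) = 4*A*W)
R(-2)*B(-79, s(6, 4)) = 10*(4*(-79)*(½)) = 10*(-158) = -1580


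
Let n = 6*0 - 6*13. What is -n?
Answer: 78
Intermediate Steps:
n = -78 (n = 0 - 78 = -78)
-n = -1*(-78) = 78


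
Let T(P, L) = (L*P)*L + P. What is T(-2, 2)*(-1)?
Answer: 10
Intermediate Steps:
T(P, L) = P + P*L² (T(P, L) = P*L² + P = P + P*L²)
T(-2, 2)*(-1) = -2*(1 + 2²)*(-1) = -2*(1 + 4)*(-1) = -2*5*(-1) = -10*(-1) = 10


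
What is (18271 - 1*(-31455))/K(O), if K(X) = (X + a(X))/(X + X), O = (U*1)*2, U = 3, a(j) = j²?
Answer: 99452/7 ≈ 14207.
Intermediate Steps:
O = 6 (O = (3*1)*2 = 3*2 = 6)
K(X) = (X + X²)/(2*X) (K(X) = (X + X²)/(X + X) = (X + X²)/((2*X)) = (X + X²)*(1/(2*X)) = (X + X²)/(2*X))
(18271 - 1*(-31455))/K(O) = (18271 - 1*(-31455))/(½ + (½)*6) = (18271 + 31455)/(½ + 3) = 49726/(7/2) = 49726*(2/7) = 99452/7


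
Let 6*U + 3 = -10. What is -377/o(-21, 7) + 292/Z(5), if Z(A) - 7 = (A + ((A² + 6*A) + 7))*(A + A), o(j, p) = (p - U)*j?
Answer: 622878/260645 ≈ 2.3898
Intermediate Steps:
U = -13/6 (U = -½ + (⅙)*(-10) = -½ - 5/3 = -13/6 ≈ -2.1667)
o(j, p) = j*(13/6 + p) (o(j, p) = (p - 1*(-13/6))*j = (p + 13/6)*j = (13/6 + p)*j = j*(13/6 + p))
Z(A) = 7 + 2*A*(7 + A² + 7*A) (Z(A) = 7 + (A + ((A² + 6*A) + 7))*(A + A) = 7 + (A + (7 + A² + 6*A))*(2*A) = 7 + (7 + A² + 7*A)*(2*A) = 7 + 2*A*(7 + A² + 7*A))
-377/o(-21, 7) + 292/Z(5) = -377*(-2/(7*(13 + 6*7))) + 292/(7 + 2*5³ + 14*5 + 14*5²) = -377*(-2/(7*(13 + 42))) + 292/(7 + 2*125 + 70 + 14*25) = -377/((⅙)*(-21)*55) + 292/(7 + 250 + 70 + 350) = -377/(-385/2) + 292/677 = -377*(-2/385) + 292*(1/677) = 754/385 + 292/677 = 622878/260645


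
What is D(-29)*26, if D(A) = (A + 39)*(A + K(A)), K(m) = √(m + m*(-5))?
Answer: -7540 + 520*√29 ≈ -4739.7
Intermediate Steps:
K(m) = 2*√(-m) (K(m) = √(m - 5*m) = √(-4*m) = 2*√(-m))
D(A) = (39 + A)*(A + 2*√(-A)) (D(A) = (A + 39)*(A + 2*√(-A)) = (39 + A)*(A + 2*√(-A)))
D(-29)*26 = ((-29)² - 2*29^(3/2) + 39*(-29) + 78*√(-1*(-29)))*26 = (841 - 58*√29 - 1131 + 78*√29)*26 = (-290 + 20*√29)*26 = -7540 + 520*√29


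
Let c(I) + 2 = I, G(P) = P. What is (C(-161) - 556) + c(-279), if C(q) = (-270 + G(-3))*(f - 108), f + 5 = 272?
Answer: -44244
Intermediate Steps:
f = 267 (f = -5 + 272 = 267)
c(I) = -2 + I
C(q) = -43407 (C(q) = (-270 - 3)*(267 - 108) = -273*159 = -43407)
(C(-161) - 556) + c(-279) = (-43407 - 556) + (-2 - 279) = -43963 - 281 = -44244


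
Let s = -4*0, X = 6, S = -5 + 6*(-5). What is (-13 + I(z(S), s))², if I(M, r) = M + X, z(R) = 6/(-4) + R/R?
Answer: 225/4 ≈ 56.250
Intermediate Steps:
S = -35 (S = -5 - 30 = -35)
s = 0
z(R) = -½ (z(R) = 6*(-¼) + 1 = -3/2 + 1 = -½)
I(M, r) = 6 + M (I(M, r) = M + 6 = 6 + M)
(-13 + I(z(S), s))² = (-13 + (6 - ½))² = (-13 + 11/2)² = (-15/2)² = 225/4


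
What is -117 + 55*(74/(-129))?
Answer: -19163/129 ≈ -148.55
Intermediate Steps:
-117 + 55*(74/(-129)) = -117 + 55*(74*(-1/129)) = -117 + 55*(-74/129) = -117 - 4070/129 = -19163/129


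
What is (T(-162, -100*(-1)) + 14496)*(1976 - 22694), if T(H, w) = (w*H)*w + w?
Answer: 33260760072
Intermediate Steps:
T(H, w) = w + H*w**2 (T(H, w) = (H*w)*w + w = H*w**2 + w = w + H*w**2)
(T(-162, -100*(-1)) + 14496)*(1976 - 22694) = ((-100*(-1))*(1 - (-16200)*(-1)) + 14496)*(1976 - 22694) = (100*(1 - 162*100) + 14496)*(-20718) = (100*(1 - 16200) + 14496)*(-20718) = (100*(-16199) + 14496)*(-20718) = (-1619900 + 14496)*(-20718) = -1605404*(-20718) = 33260760072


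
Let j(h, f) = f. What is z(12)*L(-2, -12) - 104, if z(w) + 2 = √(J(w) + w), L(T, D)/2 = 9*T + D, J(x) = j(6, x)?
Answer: 16 - 120*√6 ≈ -277.94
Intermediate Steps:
J(x) = x
L(T, D) = 2*D + 18*T (L(T, D) = 2*(9*T + D) = 2*(D + 9*T) = 2*D + 18*T)
z(w) = -2 + √2*√w (z(w) = -2 + √(w + w) = -2 + √(2*w) = -2 + √2*√w)
z(12)*L(-2, -12) - 104 = (-2 + √2*√12)*(2*(-12) + 18*(-2)) - 104 = (-2 + √2*(2*√3))*(-24 - 36) - 104 = (-2 + 2*√6)*(-60) - 104 = (120 - 120*√6) - 104 = 16 - 120*√6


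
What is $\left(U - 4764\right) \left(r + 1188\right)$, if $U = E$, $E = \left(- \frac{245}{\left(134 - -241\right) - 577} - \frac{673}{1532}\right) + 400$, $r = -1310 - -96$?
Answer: $\frac{8776699763}{77366} \approx 1.1344 \cdot 10^{5}$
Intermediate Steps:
$r = -1214$ ($r = -1310 + 96 = -1214$)
$E = \frac{62012497}{154732}$ ($E = \left(- \frac{245}{\left(134 + 241\right) - 577} - \frac{673}{1532}\right) + 400 = \left(- \frac{245}{375 - 577} - \frac{673}{1532}\right) + 400 = \left(- \frac{245}{-202} - \frac{673}{1532}\right) + 400 = \left(\left(-245\right) \left(- \frac{1}{202}\right) - \frac{673}{1532}\right) + 400 = \left(\frac{245}{202} - \frac{673}{1532}\right) + 400 = \frac{119697}{154732} + 400 = \frac{62012497}{154732} \approx 400.77$)
$U = \frac{62012497}{154732} \approx 400.77$
$\left(U - 4764\right) \left(r + 1188\right) = \left(\frac{62012497}{154732} - 4764\right) \left(-1214 + 1188\right) = \left(- \frac{675130751}{154732}\right) \left(-26\right) = \frac{8776699763}{77366}$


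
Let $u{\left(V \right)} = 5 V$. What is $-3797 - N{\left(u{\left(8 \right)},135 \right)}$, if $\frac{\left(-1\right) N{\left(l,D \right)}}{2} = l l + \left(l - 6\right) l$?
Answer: $2123$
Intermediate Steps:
$N{\left(l,D \right)} = - 2 l^{2} - 2 l \left(-6 + l\right)$ ($N{\left(l,D \right)} = - 2 \left(l l + \left(l - 6\right) l\right) = - 2 \left(l^{2} + \left(-6 + l\right) l\right) = - 2 \left(l^{2} + l \left(-6 + l\right)\right) = - 2 l^{2} - 2 l \left(-6 + l\right)$)
$-3797 - N{\left(u{\left(8 \right)},135 \right)} = -3797 - 4 \cdot 5 \cdot 8 \left(3 - 5 \cdot 8\right) = -3797 - 4 \cdot 40 \left(3 - 40\right) = -3797 - 4 \cdot 40 \left(-37\right) = -3797 - -5920 = -3797 + 5920 = 2123$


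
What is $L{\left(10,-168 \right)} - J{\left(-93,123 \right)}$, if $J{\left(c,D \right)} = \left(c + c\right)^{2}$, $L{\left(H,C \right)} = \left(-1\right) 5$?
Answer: $-34601$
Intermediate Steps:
$L{\left(H,C \right)} = -5$
$J{\left(c,D \right)} = 4 c^{2}$ ($J{\left(c,D \right)} = \left(2 c\right)^{2} = 4 c^{2}$)
$L{\left(10,-168 \right)} - J{\left(-93,123 \right)} = -5 - 4 \left(-93\right)^{2} = -5 - 4 \cdot 8649 = -5 - 34596 = -34601$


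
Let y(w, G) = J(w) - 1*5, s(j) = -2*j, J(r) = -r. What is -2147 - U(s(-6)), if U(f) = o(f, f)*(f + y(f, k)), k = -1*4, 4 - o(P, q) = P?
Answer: -2187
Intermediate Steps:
o(P, q) = 4 - P
k = -4
y(w, G) = -5 - w (y(w, G) = -w - 1*5 = -w - 5 = -5 - w)
U(f) = -20 + 5*f (U(f) = (4 - f)*(f + (-5 - f)) = (4 - f)*(-5) = -20 + 5*f)
-2147 - U(s(-6)) = -2147 - (-20 + 5*(-2*(-6))) = -2147 - (-20 + 5*12) = -2147 - (-20 + 60) = -2147 - 1*40 = -2147 - 40 = -2187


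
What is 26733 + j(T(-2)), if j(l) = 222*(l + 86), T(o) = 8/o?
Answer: 44937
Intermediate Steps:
j(l) = 19092 + 222*l (j(l) = 222*(86 + l) = 19092 + 222*l)
26733 + j(T(-2)) = 26733 + (19092 + 222*(8/(-2))) = 26733 + (19092 + 222*(8*(-½))) = 26733 + (19092 + 222*(-4)) = 26733 + (19092 - 888) = 26733 + 18204 = 44937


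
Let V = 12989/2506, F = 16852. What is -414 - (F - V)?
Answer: -43255607/2506 ≈ -17261.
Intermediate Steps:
V = 12989/2506 (V = 12989*(1/2506) = 12989/2506 ≈ 5.1832)
-414 - (F - V) = -414 - (16852 - 1*12989/2506) = -414 - (16852 - 12989/2506) = -414 - 1*42218123/2506 = -414 - 42218123/2506 = -43255607/2506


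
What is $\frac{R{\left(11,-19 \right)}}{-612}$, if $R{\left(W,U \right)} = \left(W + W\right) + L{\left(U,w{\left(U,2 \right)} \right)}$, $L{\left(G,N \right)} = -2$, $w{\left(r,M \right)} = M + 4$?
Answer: $- \frac{5}{153} \approx -0.03268$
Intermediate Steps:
$w{\left(r,M \right)} = 4 + M$
$R{\left(W,U \right)} = -2 + 2 W$ ($R{\left(W,U \right)} = \left(W + W\right) - 2 = 2 W - 2 = -2 + 2 W$)
$\frac{R{\left(11,-19 \right)}}{-612} = \frac{-2 + 2 \cdot 11}{-612} = \left(-2 + 22\right) \left(- \frac{1}{612}\right) = 20 \left(- \frac{1}{612}\right) = - \frac{5}{153}$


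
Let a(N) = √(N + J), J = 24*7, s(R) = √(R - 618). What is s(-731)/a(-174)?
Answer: √8094/6 ≈ 14.994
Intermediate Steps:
s(R) = √(-618 + R)
J = 168
a(N) = √(168 + N) (a(N) = √(N + 168) = √(168 + N))
s(-731)/a(-174) = √(-618 - 731)/(√(168 - 174)) = √(-1349)/(√(-6)) = (I*√1349)/((I*√6)) = (I*√1349)*(-I*√6/6) = √8094/6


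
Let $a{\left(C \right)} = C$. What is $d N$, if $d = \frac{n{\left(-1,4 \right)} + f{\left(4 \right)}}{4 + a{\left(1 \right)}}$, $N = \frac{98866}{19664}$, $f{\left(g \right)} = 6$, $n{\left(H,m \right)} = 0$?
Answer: $\frac{148299}{24580} \approx 6.0333$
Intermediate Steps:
$N = \frac{49433}{9832}$ ($N = 98866 \cdot \frac{1}{19664} = \frac{49433}{9832} \approx 5.0278$)
$d = \frac{6}{5}$ ($d = \frac{0 + 6}{4 + 1} = \frac{6}{5} \approx 1.2$)
$d N = \frac{6}{5} \cdot \frac{49433}{9832} = \frac{148299}{24580}$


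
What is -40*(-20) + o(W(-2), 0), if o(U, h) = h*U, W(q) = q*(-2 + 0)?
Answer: 800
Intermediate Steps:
W(q) = -2*q (W(q) = q*(-2) = -2*q)
o(U, h) = U*h
-40*(-20) + o(W(-2), 0) = -40*(-20) - 2*(-2)*0 = 800 + 4*0 = 800 + 0 = 800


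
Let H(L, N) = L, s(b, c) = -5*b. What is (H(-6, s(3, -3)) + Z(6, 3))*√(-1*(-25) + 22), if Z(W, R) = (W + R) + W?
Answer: 9*√47 ≈ 61.701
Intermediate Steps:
Z(W, R) = R + 2*W (Z(W, R) = (R + W) + W = R + 2*W)
(H(-6, s(3, -3)) + Z(6, 3))*√(-1*(-25) + 22) = (-6 + (3 + 2*6))*√(-1*(-25) + 22) = (-6 + (3 + 12))*√(25 + 22) = (-6 + 15)*√47 = 9*√47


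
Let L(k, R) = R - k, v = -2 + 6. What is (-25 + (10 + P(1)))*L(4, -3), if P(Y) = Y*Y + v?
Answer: 70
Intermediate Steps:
v = 4
P(Y) = 4 + Y² (P(Y) = Y*Y + 4 = Y² + 4 = 4 + Y²)
(-25 + (10 + P(1)))*L(4, -3) = (-25 + (10 + (4 + 1²)))*(-3 - 1*4) = (-25 + (10 + (4 + 1)))*(-3 - 4) = (-25 + (10 + 5))*(-7) = (-25 + 15)*(-7) = -10*(-7) = 70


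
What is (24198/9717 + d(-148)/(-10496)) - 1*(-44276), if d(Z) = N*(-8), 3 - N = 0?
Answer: 4589377197/103648 ≈ 44279.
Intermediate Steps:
N = 3 (N = 3 - 1*0 = 3 + 0 = 3)
d(Z) = -24 (d(Z) = 3*(-8) = -24)
(24198/9717 + d(-148)/(-10496)) - 1*(-44276) = (24198/9717 - 24/(-10496)) - 1*(-44276) = (24198*(1/9717) - 24*(-1/10496)) + 44276 = (8066/3239 + 3/1312) + 44276 = 258349/103648 + 44276 = 4589377197/103648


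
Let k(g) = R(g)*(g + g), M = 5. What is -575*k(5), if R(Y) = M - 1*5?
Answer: 0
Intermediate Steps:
R(Y) = 0 (R(Y) = 5 - 1*5 = 5 - 5 = 0)
k(g) = 0 (k(g) = 0*(g + g) = 0*(2*g) = 0)
-575*k(5) = -575*0 = 0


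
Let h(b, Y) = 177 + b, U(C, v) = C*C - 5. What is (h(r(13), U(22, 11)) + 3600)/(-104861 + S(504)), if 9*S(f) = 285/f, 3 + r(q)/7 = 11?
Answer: -5795496/158549737 ≈ -0.036553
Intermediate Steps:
r(q) = 56 (r(q) = -21 + 7*11 = -21 + 77 = 56)
U(C, v) = -5 + C² (U(C, v) = C² - 5 = -5 + C²)
S(f) = 95/(3*f) (S(f) = (285/f)/9 = 95/(3*f))
(h(r(13), U(22, 11)) + 3600)/(-104861 + S(504)) = ((177 + 56) + 3600)/(-104861 + (95/3)/504) = (233 + 3600)/(-104861 + (95/3)*(1/504)) = 3833/(-104861 + 95/1512) = 3833/(-158549737/1512) = 3833*(-1512/158549737) = -5795496/158549737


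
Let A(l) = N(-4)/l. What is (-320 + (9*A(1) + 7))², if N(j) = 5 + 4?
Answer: 53824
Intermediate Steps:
N(j) = 9
A(l) = 9/l
(-320 + (9*A(1) + 7))² = (-320 + (9*(9/1) + 7))² = (-320 + (9*(9*1) + 7))² = (-320 + (9*9 + 7))² = (-320 + (81 + 7))² = (-320 + 88)² = (-232)² = 53824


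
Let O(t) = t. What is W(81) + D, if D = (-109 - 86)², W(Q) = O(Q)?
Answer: 38106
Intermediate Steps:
W(Q) = Q
D = 38025 (D = (-195)² = 38025)
W(81) + D = 81 + 38025 = 38106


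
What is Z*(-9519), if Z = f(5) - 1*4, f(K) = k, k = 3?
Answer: 9519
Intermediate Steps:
f(K) = 3
Z = -1 (Z = 3 - 1*4 = 3 - 4 = -1)
Z*(-9519) = -1*(-9519) = 9519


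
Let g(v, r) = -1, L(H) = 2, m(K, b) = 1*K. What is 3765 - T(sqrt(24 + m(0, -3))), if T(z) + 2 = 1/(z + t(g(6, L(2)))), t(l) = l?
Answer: 86640/23 - 2*sqrt(6)/23 ≈ 3766.7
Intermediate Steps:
m(K, b) = K
T(z) = -2 + 1/(-1 + z) (T(z) = -2 + 1/(z - 1) = -2 + 1/(-1 + z))
3765 - T(sqrt(24 + m(0, -3))) = 3765 - (3 - 2*sqrt(24 + 0))/(-1 + sqrt(24 + 0)) = 3765 - (3 - 4*sqrt(6))/(-1 + sqrt(24)) = 3765 - (3 - 4*sqrt(6))/(-1 + 2*sqrt(6))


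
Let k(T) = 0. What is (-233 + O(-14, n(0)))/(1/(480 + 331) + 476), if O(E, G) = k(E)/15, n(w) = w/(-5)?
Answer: -188963/386037 ≈ -0.48949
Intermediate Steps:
n(w) = -w/5 (n(w) = w*(-⅕) = -w/5)
O(E, G) = 0 (O(E, G) = 0/15 = 0*(1/15) = 0)
(-233 + O(-14, n(0)))/(1/(480 + 331) + 476) = (-233 + 0)/(1/(480 + 331) + 476) = -233/(1/811 + 476) = -233/386037/811 = -233*811/386037 = -188963/386037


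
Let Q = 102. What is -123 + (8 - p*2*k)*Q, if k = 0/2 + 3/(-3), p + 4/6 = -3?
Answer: -55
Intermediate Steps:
p = -11/3 (p = -2/3 - 3 = -11/3 ≈ -3.6667)
k = -1 (k = 0*(1/2) + 3*(-1/3) = 0 - 1 = -1)
-123 + (8 - p*2*k)*Q = -123 + (8 - (-11/3*2)*(-1))*102 = -123 + (8 - (-22)*(-1)/3)*102 = -123 + (8 - 1*22/3)*102 = -123 + (8 - 22/3)*102 = -123 + (2/3)*102 = -123 + 68 = -55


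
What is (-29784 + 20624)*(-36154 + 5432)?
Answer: 281413520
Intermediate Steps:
(-29784 + 20624)*(-36154 + 5432) = -9160*(-30722) = 281413520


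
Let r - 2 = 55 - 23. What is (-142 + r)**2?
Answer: 11664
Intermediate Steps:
r = 34 (r = 2 + (55 - 23) = 2 + 32 = 34)
(-142 + r)**2 = (-142 + 34)**2 = (-108)**2 = 11664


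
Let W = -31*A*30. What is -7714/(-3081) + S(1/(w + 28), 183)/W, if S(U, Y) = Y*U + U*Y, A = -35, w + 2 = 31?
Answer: 795183197/317574075 ≈ 2.5039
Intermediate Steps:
w = 29 (w = -2 + 31 = 29)
S(U, Y) = 2*U*Y (S(U, Y) = U*Y + U*Y = 2*U*Y)
W = 32550 (W = -31*(-35)*30 = 1085*30 = 32550)
-7714/(-3081) + S(1/(w + 28), 183)/W = -7714/(-3081) + (2*183/(29 + 28))/32550 = -7714*(-1/3081) + (2*183/57)*(1/32550) = 7714/3081 + (2*(1/57)*183)*(1/32550) = 7714/3081 + (122/19)*(1/32550) = 7714/3081 + 61/309225 = 795183197/317574075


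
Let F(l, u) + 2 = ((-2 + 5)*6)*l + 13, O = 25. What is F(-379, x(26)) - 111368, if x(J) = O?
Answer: -118179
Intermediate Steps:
x(J) = 25
F(l, u) = 11 + 18*l (F(l, u) = -2 + (((-2 + 5)*6)*l + 13) = -2 + ((3*6)*l + 13) = -2 + (18*l + 13) = -2 + (13 + 18*l) = 11 + 18*l)
F(-379, x(26)) - 111368 = (11 + 18*(-379)) - 111368 = (11 - 6822) - 111368 = -6811 - 111368 = -118179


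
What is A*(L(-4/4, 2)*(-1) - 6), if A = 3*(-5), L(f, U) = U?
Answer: 120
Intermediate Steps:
A = -15
A*(L(-4/4, 2)*(-1) - 6) = -15*(2*(-1) - 6) = -15*(-2 - 6) = -15*(-8) = 120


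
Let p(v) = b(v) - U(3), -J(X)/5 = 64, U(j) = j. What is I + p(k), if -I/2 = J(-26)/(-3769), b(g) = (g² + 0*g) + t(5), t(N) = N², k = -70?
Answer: 18550378/3769 ≈ 4921.8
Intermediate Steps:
b(g) = 25 + g² (b(g) = (g² + 0*g) + 5² = (g² + 0) + 25 = g² + 25 = 25 + g²)
J(X) = -320 (J(X) = -5*64 = -320)
p(v) = 22 + v² (p(v) = (25 + v²) - 1*3 = (25 + v²) - 3 = 22 + v²)
I = -640/3769 (I = -(-640)/(-3769) = -(-640)*(-1)/3769 = -2*320/3769 = -640/3769 ≈ -0.16981)
I + p(k) = -640/3769 + (22 + (-70)²) = -640/3769 + (22 + 4900) = -640/3769 + 4922 = 18550378/3769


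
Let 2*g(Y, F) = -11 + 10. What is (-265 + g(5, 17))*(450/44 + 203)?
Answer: -2490921/44 ≈ -56612.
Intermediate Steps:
g(Y, F) = -½ (g(Y, F) = (-11 + 10)/2 = (½)*(-1) = -½)
(-265 + g(5, 17))*(450/44 + 203) = (-265 - ½)*(450/44 + 203) = -531*(450*(1/44) + 203)/2 = -531*(225/22 + 203)/2 = -531/2*4691/22 = -2490921/44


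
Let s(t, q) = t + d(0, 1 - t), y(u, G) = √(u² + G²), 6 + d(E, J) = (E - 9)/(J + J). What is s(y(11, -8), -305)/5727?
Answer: -733/702512 + 377*√185/2107536 ≈ 0.0013897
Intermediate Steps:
d(E, J) = -6 + (-9 + E)/(2*J) (d(E, J) = -6 + (E - 9)/(J + J) = -6 + (-9 + E)/((2*J)) = -6 + (-9 + E)*(1/(2*J)) = -6 + (-9 + E)/(2*J))
y(u, G) = √(G² + u²)
s(t, q) = t + (-21 + 12*t)/(2*(1 - t)) (s(t, q) = t + (-9 + 0 - 12*(1 - t))/(2*(1 - t)) = t + (-9 + 0 + (-12 + 12*t))/(2*(1 - t)) = t + (-21 + 12*t)/(2*(1 - t)))
s(y(11, -8), -305)/5727 = ((21/2 + (√((-8)² + 11²))² - 7*√((-8)² + 11²))/(-1 + √((-8)² + 11²)))/5727 = ((21/2 + (√(64 + 121))² - 7*√(64 + 121))/(-1 + √(64 + 121)))*(1/5727) = ((21/2 + (√185)² - 7*√185)/(-1 + √185))*(1/5727) = ((21/2 + 185 - 7*√185)/(-1 + √185))*(1/5727) = ((391/2 - 7*√185)/(-1 + √185))*(1/5727) = (391/2 - 7*√185)/(5727*(-1 + √185))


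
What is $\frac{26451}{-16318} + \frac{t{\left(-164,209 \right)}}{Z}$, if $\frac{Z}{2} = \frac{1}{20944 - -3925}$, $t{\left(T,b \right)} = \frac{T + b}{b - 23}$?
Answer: $\frac{3041952603}{1011716} \approx 3006.7$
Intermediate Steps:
$t{\left(T,b \right)} = \frac{T + b}{-23 + b}$
$Z = \frac{2}{24869}$ ($Z = \frac{2}{20944 - -3925} = \frac{2}{20944 + \left(-14 + 3939\right)} = \frac{2}{20944 + 3925} = \frac{2}{24869} \approx 8.0421 \cdot 10^{-5}$)
$\frac{26451}{-16318} + \frac{t{\left(-164,209 \right)}}{Z} = \frac{26451}{-16318} + \frac{\frac{1}{-23 + 209} \left(-164 + 209\right)}{\frac{2}{24869}} = 26451 \left(- \frac{1}{16318}\right) + \frac{1}{186} \cdot 45 \cdot \frac{24869}{2} = - \frac{26451}{16318} + \frac{1}{186} \cdot 45 \cdot \frac{24869}{2} = - \frac{26451}{16318} + \frac{15}{62} \cdot \frac{24869}{2} = - \frac{26451}{16318} + \frac{373035}{124} = \frac{3041952603}{1011716}$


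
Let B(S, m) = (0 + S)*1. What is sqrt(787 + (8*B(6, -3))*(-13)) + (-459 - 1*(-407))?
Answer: -52 + sqrt(163) ≈ -39.233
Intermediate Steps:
B(S, m) = S (B(S, m) = S*1 = S)
sqrt(787 + (8*B(6, -3))*(-13)) + (-459 - 1*(-407)) = sqrt(787 + (8*6)*(-13)) + (-459 - 1*(-407)) = sqrt(787 + 48*(-13)) + (-459 + 407) = sqrt(787 - 624) - 52 = sqrt(163) - 52 = -52 + sqrt(163)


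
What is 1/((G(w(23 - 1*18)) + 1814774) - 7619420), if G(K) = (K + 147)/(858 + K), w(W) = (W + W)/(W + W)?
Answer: -859/4986190766 ≈ -1.7228e-7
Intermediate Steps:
w(W) = 1 (w(W) = (2*W)/((2*W)) = (2*W)*(1/(2*W)) = 1)
G(K) = (147 + K)/(858 + K)
1/((G(w(23 - 1*18)) + 1814774) - 7619420) = 1/(((147 + 1)/(858 + 1) + 1814774) - 7619420) = 1/((148/859 + 1814774) - 7619420) = 1/(1558891014/859 - 7619420) = 1/(-4986190766/859) = -859/4986190766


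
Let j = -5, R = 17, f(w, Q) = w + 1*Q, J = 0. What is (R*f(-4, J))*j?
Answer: 340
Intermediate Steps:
f(w, Q) = Q + w (f(w, Q) = w + Q = Q + w)
(R*f(-4, J))*j = (17*(0 - 4))*(-5) = (17*(-4))*(-5) = -68*(-5) = 340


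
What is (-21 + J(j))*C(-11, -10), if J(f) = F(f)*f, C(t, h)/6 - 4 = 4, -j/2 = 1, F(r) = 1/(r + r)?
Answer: -984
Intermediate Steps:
F(r) = 1/(2*r)
j = -2 (j = -2*1 = -2)
C(t, h) = 48 (C(t, h) = 24 + 6*4 = 24 + 24 = 48)
J(f) = ½ (J(f) = (1/(2*f))*f = ½)
(-21 + J(j))*C(-11, -10) = (-21 + ½)*48 = -41/2*48 = -984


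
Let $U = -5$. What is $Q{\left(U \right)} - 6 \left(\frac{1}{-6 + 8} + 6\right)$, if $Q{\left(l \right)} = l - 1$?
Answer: $-45$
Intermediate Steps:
$Q{\left(l \right)} = -1 + l$
$Q{\left(U \right)} - 6 \left(\frac{1}{-6 + 8} + 6\right) = \left(-1 - 5\right) - 6 \left(\frac{1}{-6 + 8} + 6\right) = -6 - 6 \left(\frac{1}{2} + 6\right) = -6 - 39 = -45$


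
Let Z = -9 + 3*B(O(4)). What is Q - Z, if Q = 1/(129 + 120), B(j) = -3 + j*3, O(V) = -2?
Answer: 8965/249 ≈ 36.004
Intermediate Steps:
B(j) = -3 + 3*j
Z = -36 (Z = -9 + 3*(-3 + 3*(-2)) = -9 + 3*(-3 - 6) = -9 + 3*(-9) = -9 - 27 = -36)
Q = 1/249 ≈ 0.0040161
Q - Z = 1/249 - 1*(-36) = 1/249 + 36 = 8965/249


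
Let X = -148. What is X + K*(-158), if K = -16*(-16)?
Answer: -40596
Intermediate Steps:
K = 256
X + K*(-158) = -148 + 256*(-158) = -148 - 40448 = -40596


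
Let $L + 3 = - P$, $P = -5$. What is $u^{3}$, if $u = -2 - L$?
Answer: $-64$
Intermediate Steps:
$L = 2$ ($L = -3 - -5 = -3 + 5 = 2$)
$u = -4$ ($u = -2 - 2 = -4$)
$u^{3} = \left(-4\right)^{3} = -64$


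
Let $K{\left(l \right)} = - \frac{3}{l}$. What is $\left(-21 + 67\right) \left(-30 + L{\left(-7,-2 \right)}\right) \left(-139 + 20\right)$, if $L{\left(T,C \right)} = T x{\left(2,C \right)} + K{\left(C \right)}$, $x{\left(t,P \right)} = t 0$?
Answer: $156009$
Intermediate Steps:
$x{\left(t,P \right)} = 0$
$L{\left(T,C \right)} = - \frac{3}{C}$ ($L{\left(T,C \right)} = T 0 - \frac{3}{C} = 0 - \frac{3}{C} = - \frac{3}{C}$)
$\left(-21 + 67\right) \left(-30 + L{\left(-7,-2 \right)}\right) \left(-139 + 20\right) = \left(-21 + 67\right) \left(-30 - \frac{3}{-2}\right) \left(-139 + 20\right) = 46 \left(-30 - - \frac{3}{2}\right) \left(-119\right) = 46 \left(-30 + \frac{3}{2}\right) \left(-119\right) = 46 \left(- \frac{57}{2}\right) \left(-119\right) = \left(-1311\right) \left(-119\right) = 156009$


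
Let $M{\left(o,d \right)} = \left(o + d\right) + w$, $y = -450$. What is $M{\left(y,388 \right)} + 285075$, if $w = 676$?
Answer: $285689$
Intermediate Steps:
$M{\left(o,d \right)} = 676 + d + o$ ($M{\left(o,d \right)} = \left(o + d\right) + 676 = \left(d + o\right) + 676 = 676 + d + o$)
$M{\left(y,388 \right)} + 285075 = \left(676 + 388 - 450\right) + 285075 = 614 + 285075 = 285689$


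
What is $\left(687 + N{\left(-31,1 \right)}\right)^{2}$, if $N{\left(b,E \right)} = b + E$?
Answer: $431649$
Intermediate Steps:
$N{\left(b,E \right)} = E + b$
$\left(687 + N{\left(-31,1 \right)}\right)^{2} = \left(687 + \left(1 - 31\right)\right)^{2} = \left(687 - 30\right)^{2} = 657^{2} = 431649$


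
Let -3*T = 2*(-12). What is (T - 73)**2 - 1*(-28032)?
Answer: 32257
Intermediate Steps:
T = 8 (T = -2*(-12)/3 = -1/3*(-24) = 8)
(T - 73)**2 - 1*(-28032) = (8 - 73)**2 - 1*(-28032) = (-65)**2 + 28032 = 4225 + 28032 = 32257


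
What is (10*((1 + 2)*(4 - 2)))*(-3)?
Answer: -180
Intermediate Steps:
(10*((1 + 2)*(4 - 2)))*(-3) = (10*(3*2))*(-3) = (10*6)*(-3) = 60*(-3) = -180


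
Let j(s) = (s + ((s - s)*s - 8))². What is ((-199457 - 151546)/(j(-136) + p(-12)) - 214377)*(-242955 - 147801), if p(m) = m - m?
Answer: 48254810934475/576 ≈ 8.3776e+10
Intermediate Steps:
p(m) = 0
j(s) = (-8 + s)² (j(s) = (s + (0*s - 8))² = (s + (0 - 8))² = (s - 8)² = (-8 + s)²)
((-199457 - 151546)/(j(-136) + p(-12)) - 214377)*(-242955 - 147801) = ((-199457 - 151546)/((-8 - 136)² + 0) - 214377)*(-242955 - 147801) = (-351003/((-144)² + 0) - 214377)*(-390756) = (-351003/(20736 + 0) - 214377)*(-390756) = (-351003/20736 - 214377)*(-390756) = (-351003*1/20736 - 214377)*(-390756) = (-117001/6912 - 214377)*(-390756) = -1481890825/6912*(-390756) = 48254810934475/576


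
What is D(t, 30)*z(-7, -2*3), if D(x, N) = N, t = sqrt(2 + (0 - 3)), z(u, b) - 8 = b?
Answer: 60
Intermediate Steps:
z(u, b) = 8 + b
t = I (t = sqrt(2 - 3) = sqrt(-1) = I ≈ 1.0*I)
D(t, 30)*z(-7, -2*3) = 30*(8 - 2*3) = 30*(8 - 6) = 30*2 = 60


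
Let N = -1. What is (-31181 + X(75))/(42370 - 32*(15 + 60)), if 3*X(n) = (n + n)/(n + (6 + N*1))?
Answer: -249443/319760 ≈ -0.78009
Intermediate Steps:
X(n) = 2*n/(3*(5 + n)) (X(n) = ((n + n)/(n + (6 - 1*1)))/3 = ((2*n)/(n + (6 - 1)))/3 = ((2*n)/(n + 5))/3 = ((2*n)/(5 + n))/3 = (2*n/(5 + n))/3 = 2*n/(3*(5 + n)))
(-31181 + X(75))/(42370 - 32*(15 + 60)) = (-31181 + (⅔)*75/(5 + 75))/(42370 - 32*(15 + 60)) = (-31181 + (⅔)*75/80)/(42370 - 32*75) = (-31181 + (⅔)*75*(1/80))/(42370 - 2400) = (-31181 + 5/8)/39970 = -249443/8*1/39970 = -249443/319760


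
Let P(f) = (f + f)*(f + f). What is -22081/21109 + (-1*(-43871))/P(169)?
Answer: -1596548825/2411576596 ≈ -0.66203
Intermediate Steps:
P(f) = 4*f² (P(f) = (2*f)*(2*f) = 4*f²)
-22081/21109 + (-1*(-43871))/P(169) = -22081/21109 + (-1*(-43871))/((4*169²)) = -22081*1/21109 + 43871/((4*28561)) = -22081/21109 + 43871/114244 = -1596548825/2411576596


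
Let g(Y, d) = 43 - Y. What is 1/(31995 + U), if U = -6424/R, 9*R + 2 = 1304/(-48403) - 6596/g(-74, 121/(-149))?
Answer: 165372529/5454804434463 ≈ 3.0317e-5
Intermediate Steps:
R = -330745058/50968359 (R = -2/9 + (1304/(-48403) - 6596/(43 - 1*(-74)))/9 = -2/9 + (1304*(-1/48403) - 6596/(43 + 74))/9 = -2/9 + (-1304/48403 - 6596/117)/9 = -2/9 + (⅑)*(-319418756/5663151) = -2/9 - 319418756/50968359 = -330745058/50968359 ≈ -6.4892)
U = 163710369108/165372529 (U = -6424/(-330745058/50968359) = -6424*(-50968359/330745058) = 163710369108/165372529 ≈ 989.95)
1/(31995 + U) = 1/(31995 + 163710369108/165372529) = 1/(5454804434463/165372529) = 165372529/5454804434463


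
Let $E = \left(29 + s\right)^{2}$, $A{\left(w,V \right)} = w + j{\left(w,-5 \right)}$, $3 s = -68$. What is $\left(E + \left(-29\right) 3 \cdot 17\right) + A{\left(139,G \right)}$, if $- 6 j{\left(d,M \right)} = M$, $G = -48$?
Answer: $- \frac{23383}{18} \approx -1299.1$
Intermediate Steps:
$s = - \frac{68}{3}$ ($s = \frac{1}{3} \left(-68\right) = - \frac{68}{3} \approx -22.667$)
$j{\left(d,M \right)} = - \frac{M}{6}$
$A{\left(w,V \right)} = \frac{5}{6} + w$ ($A{\left(w,V \right)} = w - - \frac{5}{6} = w + \frac{5}{6} = \frac{5}{6} + w$)
$E = \frac{361}{9}$ ($E = \left(29 - \frac{68}{3}\right)^{2} = \left(\frac{19}{3}\right)^{2} = \frac{361}{9} \approx 40.111$)
$\left(E + \left(-29\right) 3 \cdot 17\right) + A{\left(139,G \right)} = \left(\frac{361}{9} + \left(-29\right) 3 \cdot 17\right) + \left(\frac{5}{6} + 139\right) = \left(\frac{361}{9} - 1479\right) + \frac{839}{6} = - \frac{12950}{9} + \frac{839}{6} = - \frac{23383}{18}$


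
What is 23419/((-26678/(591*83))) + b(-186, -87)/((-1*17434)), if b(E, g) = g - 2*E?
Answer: -5006925565017/116276063 ≈ -43061.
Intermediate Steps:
23419/((-26678/(591*83))) + b(-186, -87)/((-1*17434)) = 23419/((-26678/(591*83))) + (-87 - 2*(-186))/((-1*17434)) = 23419/((-26678/49053)) + (-87 + 372)/(-17434) = 23419/((-26678*1/49053)) + 285*(-1/17434) = 23419/(-26678/49053) - 285/17434 = 23419*(-49053/26678) - 285/17434 = -1148772207/26678 - 285/17434 = -5006925565017/116276063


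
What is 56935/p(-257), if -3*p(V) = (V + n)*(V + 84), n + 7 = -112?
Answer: -170805/65048 ≈ -2.6258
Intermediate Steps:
n = -119 (n = -7 - 112 = -119)
p(V) = -(-119 + V)*(84 + V)/3 (p(V) = -(V - 119)*(V + 84)/3 = -(-119 + V)*(84 + V)/3)
56935/p(-257) = 56935/(3332 - ⅓*(-257)² + (35/3)*(-257)) = 56935/(3332 - ⅓*66049 - 8995/3) = 56935/(3332 - 66049/3 - 8995/3) = 56935/(-65048/3) = 56935*(-3/65048) = -170805/65048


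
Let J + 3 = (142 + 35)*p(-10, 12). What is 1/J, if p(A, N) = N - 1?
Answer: 1/1944 ≈ 0.00051440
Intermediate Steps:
p(A, N) = -1 + N
J = 1944 (J = -3 + (142 + 35)*(-1 + 12) = -3 + 177*11 = -3 + 1947 = 1944)
1/J = 1/1944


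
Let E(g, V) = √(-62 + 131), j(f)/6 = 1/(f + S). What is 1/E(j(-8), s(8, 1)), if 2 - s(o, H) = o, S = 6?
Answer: √69/69 ≈ 0.12039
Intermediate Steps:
s(o, H) = 2 - o
j(f) = 6/(6 + f) (j(f) = 6/(f + 6) = 6/(6 + f))
E(g, V) = √69
1/E(j(-8), s(8, 1)) = 1/(√69) = √69/69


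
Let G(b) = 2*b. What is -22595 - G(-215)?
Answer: -22165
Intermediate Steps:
-22595 - G(-215) = -22595 - 2*(-215) = -22595 - 1*(-430) = -22595 + 430 = -22165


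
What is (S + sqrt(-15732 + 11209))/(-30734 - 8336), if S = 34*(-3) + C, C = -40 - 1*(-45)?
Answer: 97/39070 - I*sqrt(4523)/39070 ≈ 0.0024827 - 0.0017214*I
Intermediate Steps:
C = 5 (C = -40 + 45 = 5)
S = -97 (S = 34*(-3) + 5 = -102 + 5 = -97)
(S + sqrt(-15732 + 11209))/(-30734 - 8336) = (-97 + sqrt(-15732 + 11209))/(-30734 - 8336) = (-97 + sqrt(-4523))/(-39070) = (-97 + I*sqrt(4523))*(-1/39070) = 97/39070 - I*sqrt(4523)/39070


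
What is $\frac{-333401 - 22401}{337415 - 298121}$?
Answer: $- \frac{177901}{19647} \approx -9.0549$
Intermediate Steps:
$\frac{-333401 - 22401}{337415 - 298121} = - \frac{355802}{39294} = \left(-355802\right) \frac{1}{39294} = - \frac{177901}{19647}$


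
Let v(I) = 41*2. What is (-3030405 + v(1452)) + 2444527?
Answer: -585796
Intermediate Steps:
v(I) = 82
(-3030405 + v(1452)) + 2444527 = (-3030405 + 82) + 2444527 = -3030323 + 2444527 = -585796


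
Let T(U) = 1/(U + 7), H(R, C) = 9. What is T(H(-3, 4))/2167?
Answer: 1/34672 ≈ 2.8842e-5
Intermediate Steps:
T(U) = 1/(7 + U)
T(H(-3, 4))/2167 = 1/((7 + 9)*2167) = (1/2167)/16 = (1/16)*(1/2167) = 1/34672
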